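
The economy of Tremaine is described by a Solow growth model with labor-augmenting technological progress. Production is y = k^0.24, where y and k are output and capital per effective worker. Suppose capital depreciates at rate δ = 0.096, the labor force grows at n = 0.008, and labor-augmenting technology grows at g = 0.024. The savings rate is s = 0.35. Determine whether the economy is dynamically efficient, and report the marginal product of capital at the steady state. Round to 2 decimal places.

dynamically inefficient; MPK ≈ 0.09

The effective depreciation rate is n + g + δ = 0.008 + 0.024 + 0.096 = 0.128.
Steady-state k*: s·k^0.24 = 0.128·k gives k* = (0.35/0.128)^(1/0.76) ≈ 3.7568.
MPK = 0.24·3.7568^(-0.76) ≈ 0.0878.
MPK < n+g+δ = 0.128, so the economy is dynamically inefficient (over-saving).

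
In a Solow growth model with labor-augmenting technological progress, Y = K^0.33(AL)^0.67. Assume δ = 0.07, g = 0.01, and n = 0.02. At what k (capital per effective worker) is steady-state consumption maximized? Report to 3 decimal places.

k_gold ≈ 5.942

Capital per effective worker breaks even when investment replaces (n + g + δ)·k; here n + g + δ = 0.1.
Setting f'(k) = n+g+δ gives 0.33·k^(0.33−1) = 0.1, hence k_gold = (0.33/0.1)^(1/0.67) ≈ 5.9416.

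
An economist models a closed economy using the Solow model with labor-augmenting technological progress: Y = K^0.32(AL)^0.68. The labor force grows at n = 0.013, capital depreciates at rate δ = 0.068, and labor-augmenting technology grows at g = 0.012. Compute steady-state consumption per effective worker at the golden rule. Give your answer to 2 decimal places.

c_gold ≈ 1.22

Break-even investment rate: n + g + δ = 0.013 + 0.012 + 0.068 = 0.093.
Golden rule sets MPK = n+g+δ: 0.32·k^(0.32−1) = 0.093, so k_gold = (0.32/0.093)^(1/0.68) ≈ 6.1548.
y_gold = 6.1548^0.32 ≈ 1.7887.
c_gold = y_gold − (n+g+δ)·k_gold = 1.7887 − 0.093·6.1548 ≈ 1.2163.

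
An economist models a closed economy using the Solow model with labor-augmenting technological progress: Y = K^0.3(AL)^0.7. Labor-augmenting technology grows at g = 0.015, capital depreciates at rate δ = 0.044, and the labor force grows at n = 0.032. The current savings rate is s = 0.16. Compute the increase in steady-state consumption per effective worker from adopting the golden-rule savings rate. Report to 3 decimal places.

Δc ≈ 0.097

The effective depreciation rate is n + g + δ = 0.032 + 0.015 + 0.044 = 0.091.
Current steady state (s = 0.16): k* = (0.16/0.091)^(1/0.7) ≈ 2.2393, y* = 2.2393^0.3 ≈ 1.2736, c* = (1−0.16)·1.2736 ≈ 1.0698.
At the golden rule the marginal product of capital equals n+g+δ: 0.3·k^(0.3−1) = 0.091. Solving, k_gold = (0.3/0.091)^(1/0.7) ≈ 5.4969.
y_gold = 5.4969^0.3 ≈ 1.6674, c_gold = y_gold − 0.091·k_gold ≈ 1.1672.
Gain: Δc = 1.1672 − 1.0698 ≈ 0.0973.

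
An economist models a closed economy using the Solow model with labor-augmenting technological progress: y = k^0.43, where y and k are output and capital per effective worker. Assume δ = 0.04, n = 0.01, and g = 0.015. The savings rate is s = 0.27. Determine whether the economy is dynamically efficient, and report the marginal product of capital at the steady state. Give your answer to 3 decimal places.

dynamically efficient; MPK ≈ 0.104

Capital per effective worker breaks even when investment replaces (n + g + δ)·k; here n + g + δ = 0.065.
Steady-state k*: s·k^0.43 = 0.065·k gives k* = (0.27/0.065)^(1/0.57) ≈ 12.1619.
MPK = 0.43·12.1619^(-0.57) ≈ 0.1035.
MPK > n+g+δ = 0.065, so the economy is dynamically efficient (under-saving).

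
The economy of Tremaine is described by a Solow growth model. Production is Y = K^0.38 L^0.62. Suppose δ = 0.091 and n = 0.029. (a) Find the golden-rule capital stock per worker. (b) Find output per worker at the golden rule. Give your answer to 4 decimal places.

(a) k_gold ≈ 6.4183; (b) y_gold ≈ 2.0268

n + δ = 0.029 + 0.091 = 0.12.
At the golden rule the marginal product of capital equals n+δ: 0.38·k^(0.38−1) = 0.12. Solving, k_gold = (0.38/0.12)^(1/0.62) ≈ 6.4183.
y_gold = 6.4183^0.38 ≈ 2.0268.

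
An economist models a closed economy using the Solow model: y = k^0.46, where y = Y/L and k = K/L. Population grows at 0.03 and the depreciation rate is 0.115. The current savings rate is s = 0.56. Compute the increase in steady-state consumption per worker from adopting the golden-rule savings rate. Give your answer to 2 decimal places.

Break-even investment rate: n + δ = 0.03 + 0.115 = 0.145.
Current steady state (s = 0.56): k* = (0.56/0.145)^(1/0.54) ≈ 12.2097, y* = 12.2097^0.46 ≈ 3.1614, c* = (1−0.56)·3.1614 ≈ 1.3910.
Golden rule sets MPK = n+δ: 0.46·k^(0.46−1) = 0.145, so k_gold = (0.46/0.145)^(1/0.54) ≈ 8.4820.
y_gold = 8.4820^0.46 ≈ 2.6737, c_gold = y_gold − 0.145·k_gold ≈ 1.4438.
Gain: Δc = 1.4438 − 1.3910 ≈ 0.0528.

Δc ≈ 0.05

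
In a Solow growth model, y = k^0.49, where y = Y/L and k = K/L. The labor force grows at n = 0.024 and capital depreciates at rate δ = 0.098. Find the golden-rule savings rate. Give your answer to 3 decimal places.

n + δ = 0.024 + 0.098 = 0.122.
At the golden rule MPK = n+δ, and in any Cobb-Douglas steady state s = (n+δ)·k/y = MPK·k/y = capital's share 0.49.

s_gold = 0.490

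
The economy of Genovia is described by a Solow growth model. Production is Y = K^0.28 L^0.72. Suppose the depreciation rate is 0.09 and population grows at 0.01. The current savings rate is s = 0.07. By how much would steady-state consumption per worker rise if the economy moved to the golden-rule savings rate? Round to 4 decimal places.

n + δ = 0.01 + 0.09 = 0.1.
Current steady state (s = 0.07): k* = (0.07/0.1)^(1/0.72) ≈ 0.6093, y* = 0.6093^0.28 ≈ 0.8705, c* = (1−0.07)·0.8705 ≈ 0.8095.
Golden rule sets MPK = n+δ: 0.28·k^(0.28−1) = 0.1, so k_gold = (0.28/0.1)^(1/0.72) ≈ 4.1788.
y_gold = 4.1788^0.28 ≈ 1.4924, c_gold = y_gold − 0.1·k_gold ≈ 1.0746.
Gain: Δc = 1.0746 − 0.8095 ≈ 0.2650.

Δc ≈ 0.2650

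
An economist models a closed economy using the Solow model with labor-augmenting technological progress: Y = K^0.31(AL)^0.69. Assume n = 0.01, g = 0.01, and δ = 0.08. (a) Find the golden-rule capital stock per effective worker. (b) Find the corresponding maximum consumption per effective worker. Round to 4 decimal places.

Capital per effective worker breaks even when investment replaces (n + g + δ)·k; here n + g + δ = 0.1.
Maximizing c = f(k) − (n+g+δ)·k gives f'(k) = n+g+δ, i.e. 0.31·k^(0.31−1) = 0.1, so k_gold = (0.31/0.1)^(1/0.69) ≈ 5.1537.
y_gold = 5.1537^0.31 ≈ 1.6625; c_gold = y_gold − 0.1·k_gold ≈ 1.1471.

(a) k_gold ≈ 5.1537; (b) c_gold ≈ 1.1471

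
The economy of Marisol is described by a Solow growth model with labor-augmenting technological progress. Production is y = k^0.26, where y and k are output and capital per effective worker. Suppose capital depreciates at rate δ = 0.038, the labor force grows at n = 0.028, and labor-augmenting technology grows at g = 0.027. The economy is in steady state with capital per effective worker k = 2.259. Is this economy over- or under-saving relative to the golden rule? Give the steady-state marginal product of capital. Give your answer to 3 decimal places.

Capital per effective worker breaks even when investment replaces (n + g + δ)·k; here n + g + δ = 0.093.
MPK = 0.26·k^(0.26−1) = 0.26·2.259^(-0.74) ≈ 0.1423.
MPK > 0.093, so the economy is dynamically efficient (under-saving).

under-saving; MPK ≈ 0.142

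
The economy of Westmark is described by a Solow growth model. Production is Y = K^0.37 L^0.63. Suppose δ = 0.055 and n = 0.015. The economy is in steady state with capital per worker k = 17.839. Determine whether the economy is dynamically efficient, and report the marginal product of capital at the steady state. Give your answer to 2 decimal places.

dynamically inefficient; MPK ≈ 0.06

Break-even investment rate: n + δ = 0.015 + 0.055 = 0.07.
MPK = 0.37·k^(0.37−1) = 0.37·17.839^(-0.63) ≈ 0.0602.
MPK < 0.07, so the economy is dynamically inefficient (over-saving).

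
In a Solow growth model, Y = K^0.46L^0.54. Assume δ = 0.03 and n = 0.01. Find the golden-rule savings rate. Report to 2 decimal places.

n + δ = 0.01 + 0.03 = 0.04.
At the golden rule MPK = n+δ, and in any Cobb-Douglas steady state s = (n+δ)·k/y = MPK·k/y = capital's share 0.46.

s_gold = 0.46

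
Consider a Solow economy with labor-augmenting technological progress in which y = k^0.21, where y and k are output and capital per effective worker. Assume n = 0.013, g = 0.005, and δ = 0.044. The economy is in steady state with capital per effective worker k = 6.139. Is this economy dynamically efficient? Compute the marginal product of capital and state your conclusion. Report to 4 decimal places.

Capital per effective worker breaks even when investment replaces (n + g + δ)·k; here n + g + δ = 0.062.
MPK = 0.21·k^(0.21−1) = 0.21·6.139^(-0.79) ≈ 0.0501.
MPK < 0.062, so the economy is dynamically inefficient (over-saving).

dynamically inefficient; MPK ≈ 0.0501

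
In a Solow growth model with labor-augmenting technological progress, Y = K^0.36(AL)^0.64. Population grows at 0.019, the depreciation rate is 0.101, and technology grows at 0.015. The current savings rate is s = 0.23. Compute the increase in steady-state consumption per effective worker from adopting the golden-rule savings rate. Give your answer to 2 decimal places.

Δc ≈ 0.07

The effective depreciation rate is n + g + δ = 0.019 + 0.015 + 0.101 = 0.135.
Current steady state (s = 0.23): k* = (0.23/0.135)^(1/0.64) ≈ 2.2991, y* = 2.2991^0.36 ≈ 1.3495, c* = (1−0.23)·1.3495 ≈ 1.0391.
Golden rule sets MPK = n+g+δ: 0.36·k^(0.36−1) = 0.135, so k_gold = (0.36/0.135)^(1/0.64) ≈ 4.6299.
y_gold = 4.6299^0.36 ≈ 1.7362, c_gold = y_gold − 0.135·k_gold ≈ 1.1112.
Gain: Δc = 1.1112 − 1.0391 ≈ 0.0721.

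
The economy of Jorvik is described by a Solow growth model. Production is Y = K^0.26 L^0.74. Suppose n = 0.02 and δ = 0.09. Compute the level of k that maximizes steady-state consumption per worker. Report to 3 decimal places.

Break-even investment rate: n + δ = 0.02 + 0.09 = 0.11.
Setting f'(k) = n+δ gives 0.26·k^(0.26−1) = 0.11, hence k_gold = (0.26/0.11)^(1/0.74) ≈ 3.1977.

k_gold ≈ 3.198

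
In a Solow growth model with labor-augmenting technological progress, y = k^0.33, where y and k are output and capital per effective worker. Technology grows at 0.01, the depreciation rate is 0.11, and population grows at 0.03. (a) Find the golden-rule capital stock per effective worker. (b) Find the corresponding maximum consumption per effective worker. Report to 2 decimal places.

The effective depreciation rate is n + g + δ = 0.03 + 0.01 + 0.11 = 0.15.
Golden rule sets MPK = n+g+δ: 0.33·k^(0.33−1) = 0.15, so k_gold = (0.33/0.15)^(1/0.67) ≈ 3.2440.
y_gold = 3.2440^0.33 ≈ 1.4745; c_gold = y_gold − 0.15·k_gold ≈ 0.9879.

(a) k_gold ≈ 3.24; (b) c_gold ≈ 0.99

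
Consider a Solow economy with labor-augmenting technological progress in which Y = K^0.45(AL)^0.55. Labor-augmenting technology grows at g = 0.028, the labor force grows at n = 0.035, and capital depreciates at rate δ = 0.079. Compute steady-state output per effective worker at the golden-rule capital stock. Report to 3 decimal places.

y_gold ≈ 2.569

n + g + δ = 0.035 + 0.028 + 0.079 = 0.142.
Setting f'(k) = n+g+δ gives 0.45·k^(0.45−1) = 0.142, hence k_gold = (0.45/0.142)^(1/0.55) ≈ 8.1428.
Output: y_gold = k_gold^0.45 = 8.1428^0.45 ≈ 2.5695.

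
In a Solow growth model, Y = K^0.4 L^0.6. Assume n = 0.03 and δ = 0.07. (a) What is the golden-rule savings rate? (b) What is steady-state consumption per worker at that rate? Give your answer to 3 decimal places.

n + δ = 0.03 + 0.07 = 0.1.
For Cobb-Douglas, s_gold equals capital's share: s_gold = 0.4.
Golden rule sets MPK = n+δ: 0.4·k^(0.4−1) = 0.1, so k_gold = (0.4/0.1)^(1/0.6) ≈ 10.0794.
y_gold = 10.0794^0.4 ≈ 2.5198; c_gold = (1−0.4)·y_gold ≈ 1.5119.

(a) s_gold = 0.400; (b) c_gold ≈ 1.512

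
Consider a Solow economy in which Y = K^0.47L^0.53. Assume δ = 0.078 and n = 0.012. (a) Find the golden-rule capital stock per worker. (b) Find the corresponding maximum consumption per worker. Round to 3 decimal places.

(a) k_gold ≈ 22.617; (b) c_gold ≈ 2.295

The effective depreciation rate is n + δ = 0.012 + 0.078 = 0.09.
At the golden rule the marginal product of capital equals n+δ: 0.47·k^(0.47−1) = 0.09. Solving, k_gold = (0.47/0.09)^(1/0.53) ≈ 22.6175.
y_gold = 22.6175^0.47 ≈ 4.3310; c_gold = y_gold − 0.09·k_gold ≈ 2.2954.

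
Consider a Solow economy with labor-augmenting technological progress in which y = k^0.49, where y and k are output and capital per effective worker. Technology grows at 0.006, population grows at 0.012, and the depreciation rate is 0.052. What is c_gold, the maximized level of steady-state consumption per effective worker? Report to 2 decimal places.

The effective depreciation rate is n + g + δ = 0.012 + 0.006 + 0.052 = 0.07.
Setting f'(k) = n+g+δ gives 0.49·k^(0.49−1) = 0.07, hence k_gold = (0.49/0.07)^(1/0.51) ≈ 45.3999.
y_gold = 45.3999^0.49 ≈ 6.4857.
c_gold = y_gold − (n+g+δ)·k_gold = 6.4857 − 0.07·45.3999 ≈ 3.3077.

c_gold ≈ 3.31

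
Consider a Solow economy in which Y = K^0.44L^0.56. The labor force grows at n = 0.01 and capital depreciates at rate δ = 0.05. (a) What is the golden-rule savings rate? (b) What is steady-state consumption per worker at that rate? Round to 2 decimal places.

(a) s_gold = 0.44; (b) c_gold ≈ 2.68

n + δ = 0.01 + 0.05 = 0.06.
For Cobb-Douglas, s_gold equals capital's share: s_gold = 0.44.
At the golden rule the marginal product of capital equals n+δ: 0.44·k^(0.44−1) = 0.06. Solving, k_gold = (0.44/0.06)^(1/0.56) ≈ 35.0898.
y_gold = 35.0898^0.44 ≈ 4.7850; c_gold = (1−0.44)·y_gold ≈ 2.6796.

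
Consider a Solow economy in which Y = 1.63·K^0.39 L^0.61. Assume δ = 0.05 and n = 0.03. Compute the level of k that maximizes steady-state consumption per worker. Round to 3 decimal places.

k_gold ≈ 29.900

Capital per worker breaks even when investment replaces (n + δ)·k; here n + δ = 0.08.
At the golden rule the marginal product of capital equals n+δ: 0.39·1.63·k^(0.39−1) = 0.08. Solving, k_gold = (0.39·1.63/0.08)^(1/0.61) ≈ 29.9003.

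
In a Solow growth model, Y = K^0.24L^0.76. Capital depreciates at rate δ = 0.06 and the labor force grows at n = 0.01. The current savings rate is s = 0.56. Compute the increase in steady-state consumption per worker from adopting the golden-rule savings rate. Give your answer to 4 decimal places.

Capital per worker breaks even when investment replaces (n + δ)·k; here n + δ = 0.07.
Current steady state (s = 0.56): k* = (0.56/0.07)^(1/0.76) ≈ 15.4268, y* = 15.4268^0.24 ≈ 1.9284, c* = (1−0.56)·1.9284 ≈ 0.8485.
Golden rule sets MPK = n+δ: 0.24·k^(0.24−1) = 0.07, so k_gold = (0.24/0.07)^(1/0.76) ≈ 5.0594.
y_gold = 5.0594^0.24 ≈ 1.4756, c_gold = y_gold − 0.07·k_gold ≈ 1.1215.
Gain: Δc = 1.1215 − 0.8485 ≈ 0.2730.

Δc ≈ 0.2730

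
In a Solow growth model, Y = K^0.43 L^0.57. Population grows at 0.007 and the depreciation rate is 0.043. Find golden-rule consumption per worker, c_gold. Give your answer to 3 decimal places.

Break-even investment rate: n + δ = 0.007 + 0.043 = 0.05.
Maximizing c = f(k) − (n+δ)·k gives f'(k) = n+δ, i.e. 0.43·k^(0.43−1) = 0.05, so k_gold = (0.43/0.05)^(1/0.57) ≈ 43.5984.
y_gold = 43.5984^0.43 ≈ 5.0696.
c_gold = y_gold − (n+δ)·k_gold = 5.0696 − 0.05·43.5984 ≈ 2.8897.

c_gold ≈ 2.890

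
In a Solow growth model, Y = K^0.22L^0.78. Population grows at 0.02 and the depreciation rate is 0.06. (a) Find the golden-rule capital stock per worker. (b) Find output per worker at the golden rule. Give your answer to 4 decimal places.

n + δ = 0.02 + 0.06 = 0.08.
Maximizing c = f(k) − (n+δ)·k gives f'(k) = n+δ, i.e. 0.22·k^(0.22−1) = 0.08, so k_gold = (0.22/0.08)^(1/0.78) ≈ 3.6580.
y_gold = 3.6580^0.22 ≈ 1.3302.

(a) k_gold ≈ 3.6580; (b) y_gold ≈ 1.3302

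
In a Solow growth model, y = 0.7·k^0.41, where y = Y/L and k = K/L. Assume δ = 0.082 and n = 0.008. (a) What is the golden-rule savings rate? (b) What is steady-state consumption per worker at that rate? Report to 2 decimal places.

n + δ = 0.008 + 0.082 = 0.09.
For Cobb-Douglas, s_gold equals capital's share: s_gold = 0.41.
Maximizing c = f(k) − (n+δ)·k gives f'(k) = n+δ, i.e. 0.41·0.7·k^(0.41−1) = 0.09, so k_gold = (0.41·0.7/0.09)^(1/0.59) ≈ 7.1388.
y_gold = 0.7·7.1388^0.41 ≈ 1.5671; c_gold = (1−0.41)·y_gold ≈ 0.9246.

(a) s_gold = 0.41; (b) c_gold ≈ 0.92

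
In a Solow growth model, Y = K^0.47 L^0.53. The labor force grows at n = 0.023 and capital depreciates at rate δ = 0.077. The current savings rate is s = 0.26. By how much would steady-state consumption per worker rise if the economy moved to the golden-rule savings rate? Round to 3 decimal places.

Δc ≈ 0.364

The effective depreciation rate is n + δ = 0.023 + 0.077 = 0.1.
Current steady state (s = 0.26): k* = (0.26/0.1)^(1/0.53) ≈ 6.0669, y* = 6.0669^0.47 ≈ 2.3334, c* = (1−0.26)·2.3334 ≈ 1.7267.
Maximizing c = f(k) − (n+δ)·k gives f'(k) = n+δ, i.e. 0.47·k^(0.47−1) = 0.1, so k_gold = (0.47/0.1)^(1/0.53) ≈ 18.5400.
y_gold = 18.5400^0.47 ≈ 3.9447, c_gold = y_gold − 0.1·k_gold ≈ 2.0907.
Gain: Δc = 2.0907 − 1.7267 ≈ 0.3639.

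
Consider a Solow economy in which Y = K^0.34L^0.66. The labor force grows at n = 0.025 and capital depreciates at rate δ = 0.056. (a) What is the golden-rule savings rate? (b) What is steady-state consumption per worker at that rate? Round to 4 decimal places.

(a) s_gold = 0.3400; (b) c_gold ≈ 1.3819

Break-even investment rate: n + δ = 0.025 + 0.056 = 0.081.
For Cobb-Douglas, s_gold equals capital's share: s_gold = 0.34.
Setting f'(k) = n+δ gives 0.34·k^(0.34−1) = 0.081, hence k_gold = (0.34/0.081)^(1/0.66) ≈ 8.7888.
y_gold = 8.7888^0.34 ≈ 2.0938; c_gold = (1−0.34)·y_gold ≈ 1.3819.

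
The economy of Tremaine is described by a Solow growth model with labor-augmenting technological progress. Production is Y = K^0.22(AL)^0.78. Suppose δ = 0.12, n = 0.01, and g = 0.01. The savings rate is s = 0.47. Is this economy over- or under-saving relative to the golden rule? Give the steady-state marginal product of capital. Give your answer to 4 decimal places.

over-saving; MPK ≈ 0.0655

Capital per effective worker breaks even when investment replaces (n + g + δ)·k; here n + g + δ = 0.14.
Steady-state k*: s·k^0.22 = 0.14·k gives k* = (0.47/0.14)^(1/0.78) ≈ 4.7241.
MPK = 0.22·4.7241^(-0.78) ≈ 0.0655.
MPK < n+g+δ = 0.14, so the economy is dynamically inefficient (over-saving).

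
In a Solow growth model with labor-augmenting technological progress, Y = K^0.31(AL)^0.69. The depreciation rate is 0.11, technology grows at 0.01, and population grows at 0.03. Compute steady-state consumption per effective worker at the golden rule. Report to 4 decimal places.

n + g + δ = 0.03 + 0.01 + 0.11 = 0.15.
At the golden rule the marginal product of capital equals n+g+δ: 0.31·k^(0.31−1) = 0.15. Solving, k_gold = (0.31/0.15)^(1/0.69) ≈ 2.8636.
y_gold = 2.8636^0.31 ≈ 1.3856.
c_gold = y_gold − (n+g+δ)·k_gold = 1.3856 − 0.15·2.8636 ≈ 0.9561.

c_gold ≈ 0.9561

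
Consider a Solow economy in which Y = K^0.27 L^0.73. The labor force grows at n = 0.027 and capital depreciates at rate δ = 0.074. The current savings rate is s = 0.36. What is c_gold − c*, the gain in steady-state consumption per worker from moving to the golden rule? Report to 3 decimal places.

n + δ = 0.027 + 0.074 = 0.101.
Current steady state (s = 0.36): k* = (0.36/0.101)^(1/0.73) ≈ 5.7035, y* = 5.7035^0.27 ≈ 1.6001, c* = (1−0.36)·1.6001 ≈ 1.0241.
Setting f'(k) = n+δ gives 0.27·k^(0.27−1) = 0.101, hence k_gold = (0.27/0.101)^(1/0.73) ≈ 3.8458.
y_gold = 3.8458^0.27 ≈ 1.4386, c_gold = y_gold − 0.101·k_gold ≈ 1.0502.
Gain: Δc = 1.0502 − 1.0241 ≈ 0.0261.

Δc ≈ 0.026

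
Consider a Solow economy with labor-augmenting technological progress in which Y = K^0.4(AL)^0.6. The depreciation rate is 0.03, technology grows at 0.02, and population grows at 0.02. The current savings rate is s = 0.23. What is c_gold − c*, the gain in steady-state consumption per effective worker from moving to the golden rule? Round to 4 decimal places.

Δc ≈ 0.2159

Break-even investment rate: n + g + δ = 0.02 + 0.02 + 0.03 = 0.07.
Current steady state (s = 0.23): k* = (0.23/0.07)^(1/0.6) ≈ 7.2619, y* = 7.2619^0.4 ≈ 2.2101, c* = (1−0.23)·2.2101 ≈ 1.7018.
Maximizing c = f(k) − (n+g+δ)·k gives f'(k) = n+g+δ, i.e. 0.4·k^(0.4−1) = 0.07, so k_gold = (0.4/0.07)^(1/0.6) ≈ 18.2643.
y_gold = 18.2643^0.4 ≈ 3.1963, c_gold = y_gold − 0.07·k_gold ≈ 1.9178.
Gain: Δc = 1.9178 − 1.7018 ≈ 0.2159.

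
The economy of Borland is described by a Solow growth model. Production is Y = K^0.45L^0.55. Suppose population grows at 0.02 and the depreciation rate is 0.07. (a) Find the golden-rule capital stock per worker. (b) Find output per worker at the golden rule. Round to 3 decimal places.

(a) k_gold ≈ 18.658; (b) y_gold ≈ 3.732

Capital per worker breaks even when investment replaces (n + δ)·k; here n + δ = 0.09.
Maximizing c = f(k) − (n+δ)·k gives f'(k) = n+δ, i.e. 0.45·k^(0.45−1) = 0.09, so k_gold = (0.45/0.09)^(1/0.55) ≈ 18.6575.
y_gold = 18.6575^0.45 ≈ 3.7315.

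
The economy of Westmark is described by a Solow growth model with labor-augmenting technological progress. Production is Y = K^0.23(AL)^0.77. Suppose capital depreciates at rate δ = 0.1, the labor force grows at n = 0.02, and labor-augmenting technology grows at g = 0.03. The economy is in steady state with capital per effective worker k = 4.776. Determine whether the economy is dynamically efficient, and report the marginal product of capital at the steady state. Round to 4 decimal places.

The effective depreciation rate is n + g + δ = 0.02 + 0.03 + 0.1 = 0.15.
MPK = 0.23·k^(0.23−1) = 0.23·4.776^(-0.77) ≈ 0.0690.
MPK < 0.15, so the economy is dynamically inefficient (over-saving).

dynamically inefficient; MPK ≈ 0.0690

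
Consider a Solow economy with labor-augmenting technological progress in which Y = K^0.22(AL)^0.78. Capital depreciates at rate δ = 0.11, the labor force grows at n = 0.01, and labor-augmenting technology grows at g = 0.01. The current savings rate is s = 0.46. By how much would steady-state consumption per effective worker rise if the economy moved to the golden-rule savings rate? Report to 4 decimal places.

Capital per effective worker breaks even when investment replaces (n + g + δ)·k; here n + g + δ = 0.13.
Current steady state (s = 0.46): k* = (0.46/0.13)^(1/0.78) ≈ 5.0537, y* = 5.0537^0.22 ≈ 1.4282, c* = (1−0.46)·1.4282 ≈ 0.7712.
Maximizing c = f(k) − (n+g+δ)·k gives f'(k) = n+g+δ, i.e. 0.22·k^(0.22−1) = 0.13, so k_gold = (0.22/0.13)^(1/0.78) ≈ 1.9630.
y_gold = 1.9630^0.22 ≈ 1.1600, c_gold = y_gold − 0.13·k_gold ≈ 0.9048.
Gain: Δc = 0.9048 − 0.7712 ≈ 0.1335.

Δc ≈ 0.1335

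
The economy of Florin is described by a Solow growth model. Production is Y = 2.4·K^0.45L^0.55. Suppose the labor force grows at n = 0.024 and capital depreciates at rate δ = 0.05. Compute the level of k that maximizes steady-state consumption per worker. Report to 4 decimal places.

Capital per worker breaks even when investment replaces (n + δ)·k; here n + δ = 0.074.
At the golden rule the marginal product of capital equals n+δ: 0.45·2.4·k^(0.45−1) = 0.074. Solving, k_gold = (0.45·2.4/0.074)^(1/0.55) ≈ 130.8316.

k_gold ≈ 130.8316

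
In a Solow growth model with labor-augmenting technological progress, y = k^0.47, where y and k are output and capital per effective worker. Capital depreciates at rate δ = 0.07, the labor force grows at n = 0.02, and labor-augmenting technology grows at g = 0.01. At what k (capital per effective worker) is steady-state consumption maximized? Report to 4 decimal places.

n + g + δ = 0.02 + 0.01 + 0.07 = 0.1.
Setting f'(k) = n+g+δ gives 0.47·k^(0.47−1) = 0.1, hence k_gold = (0.47/0.1)^(1/0.53) ≈ 18.5400.

k_gold ≈ 18.5400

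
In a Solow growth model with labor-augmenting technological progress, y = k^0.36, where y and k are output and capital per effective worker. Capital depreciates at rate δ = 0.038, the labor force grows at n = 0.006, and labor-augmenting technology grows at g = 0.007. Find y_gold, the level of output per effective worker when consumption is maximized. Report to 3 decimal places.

The effective depreciation rate is n + g + δ = 0.006 + 0.007 + 0.038 = 0.051.
At the golden rule the marginal product of capital equals n+g+δ: 0.36·k^(0.36−1) = 0.051. Solving, k_gold = (0.36/0.051)^(1/0.64) ≈ 21.1906.
Output: y_gold = k_gold^0.36 = 21.1906^0.36 ≈ 3.0020.

y_gold ≈ 3.002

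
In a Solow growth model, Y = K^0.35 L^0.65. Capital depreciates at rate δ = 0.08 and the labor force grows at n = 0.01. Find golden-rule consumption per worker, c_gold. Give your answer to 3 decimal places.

n + δ = 0.01 + 0.08 = 0.09.
At the golden rule the marginal product of capital equals n+δ: 0.35·k^(0.35−1) = 0.09. Solving, k_gold = (0.35/0.09)^(1/0.65) ≈ 8.0802.
y_gold = 8.0802^0.35 ≈ 2.0778.
c_gold = y_gold − (n+δ)·k_gold = 2.0778 − 0.09·8.0802 ≈ 1.3506.

c_gold ≈ 1.351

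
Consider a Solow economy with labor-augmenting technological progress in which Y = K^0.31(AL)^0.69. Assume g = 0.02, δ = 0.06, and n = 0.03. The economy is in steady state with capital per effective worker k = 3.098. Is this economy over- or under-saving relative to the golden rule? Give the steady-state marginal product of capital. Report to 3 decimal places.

under-saving; MPK ≈ 0.142

Capital per effective worker breaks even when investment replaces (n + g + δ)·k; here n + g + δ = 0.11.
MPK = 0.31·k^(0.31−1) = 0.31·3.098^(-0.69) ≈ 0.1421.
MPK > 0.11, so the economy is dynamically efficient (under-saving).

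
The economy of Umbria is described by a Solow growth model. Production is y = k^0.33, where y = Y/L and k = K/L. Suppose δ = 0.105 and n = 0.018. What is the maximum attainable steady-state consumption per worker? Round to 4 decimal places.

c_gold ≈ 1.0894

Capital per worker breaks even when investment replaces (n + δ)·k; here n + δ = 0.123.
At the golden rule the marginal product of capital equals n+δ: 0.33·k^(0.33−1) = 0.123. Solving, k_gold = (0.33/0.123)^(1/0.67) ≈ 4.3623.
y_gold = 4.3623^0.33 ≈ 1.6259.
c_gold = y_gold − (n+δ)·k_gold = 1.6259 − 0.123·4.3623 ≈ 1.0894.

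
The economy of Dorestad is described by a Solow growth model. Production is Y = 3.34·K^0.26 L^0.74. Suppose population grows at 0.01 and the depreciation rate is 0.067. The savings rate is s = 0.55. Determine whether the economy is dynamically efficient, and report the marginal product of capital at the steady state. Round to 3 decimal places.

dynamically inefficient; MPK ≈ 0.036

Capital per worker breaks even when investment replaces (n + δ)·k; here n + δ = 0.077.
Steady-state k*: s·A·k^0.26 = 0.077·k gives k* = (0.55·3.34/0.077)^(1/0.74) ≈ 72.7188.
MPK = 0.26·3.34·72.7188^(-0.74) ≈ 0.0364.
MPK < n+δ = 0.077, so the economy is dynamically inefficient (over-saving).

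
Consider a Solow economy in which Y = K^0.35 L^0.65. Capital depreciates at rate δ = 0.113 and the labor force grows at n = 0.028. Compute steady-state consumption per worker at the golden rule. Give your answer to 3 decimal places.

n + δ = 0.028 + 0.113 = 0.141.
Setting f'(k) = n+δ gives 0.35·k^(0.35−1) = 0.141, hence k_gold = (0.35/0.141)^(1/0.65) ≈ 4.0500.
y_gold = 4.0500^0.35 ≈ 1.6316.
c_gold = y_gold − (n+δ)·k_gold = 1.6316 − 0.141·4.0500 ≈ 1.0605.

c_gold ≈ 1.061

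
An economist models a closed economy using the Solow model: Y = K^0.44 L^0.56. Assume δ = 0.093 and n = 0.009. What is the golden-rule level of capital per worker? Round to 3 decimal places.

Break-even investment rate: n + δ = 0.009 + 0.093 = 0.102.
Maximizing c = f(k) − (n+δ)·k gives f'(k) = n+δ, i.e. 0.44·k^(0.44−1) = 0.102, so k_gold = (0.44/0.102)^(1/0.56) ≈ 13.6040.

k_gold ≈ 13.604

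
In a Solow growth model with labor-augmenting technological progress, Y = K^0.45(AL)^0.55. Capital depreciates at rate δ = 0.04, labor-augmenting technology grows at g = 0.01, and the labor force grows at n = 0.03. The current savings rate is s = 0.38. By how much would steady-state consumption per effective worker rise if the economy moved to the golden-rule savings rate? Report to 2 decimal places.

Break-even investment rate: n + g + δ = 0.03 + 0.01 + 0.04 = 0.08.
Current steady state (s = 0.38): k* = (0.38/0.08)^(1/0.55) ≈ 16.9962, y* = 16.9962^0.45 ≈ 3.5781, c* = (1−0.38)·3.5781 ≈ 2.2185.
Golden rule sets MPK = n+g+δ: 0.45·k^(0.45−1) = 0.08, so k_gold = (0.45/0.08)^(1/0.55) ≈ 23.1132.
y_gold = 23.1132^0.45 ≈ 4.1090, c_gold = y_gold − 0.08·k_gold ≈ 2.2600.
Gain: Δc = 2.2600 − 2.2185 ≈ 0.0415.

Δc ≈ 0.04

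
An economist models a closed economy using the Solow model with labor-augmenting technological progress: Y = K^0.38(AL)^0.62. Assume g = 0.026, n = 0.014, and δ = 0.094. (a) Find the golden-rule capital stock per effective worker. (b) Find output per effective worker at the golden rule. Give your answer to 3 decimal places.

(a) k_gold ≈ 5.372; (b) y_gold ≈ 1.894

n + g + δ = 0.014 + 0.026 + 0.094 = 0.134.
Golden rule sets MPK = n+g+δ: 0.38·k^(0.38−1) = 0.134, so k_gold = (0.38/0.134)^(1/0.62) ≈ 5.3719.
y_gold = 5.3719^0.38 ≈ 1.8943.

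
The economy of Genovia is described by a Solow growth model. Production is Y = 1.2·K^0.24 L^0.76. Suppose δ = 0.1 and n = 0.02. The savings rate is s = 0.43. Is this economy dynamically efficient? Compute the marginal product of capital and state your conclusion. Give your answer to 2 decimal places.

n + δ = 0.02 + 0.1 = 0.12.
Steady-state k*: s·A·k^0.24 = 0.12·k gives k* = (0.43·1.2/0.12)^(1/0.76) ≈ 6.8157.
MPK = 0.24·1.2·6.8157^(-0.76) ≈ 0.0670.
MPK < n+δ = 0.12, so the economy is dynamically inefficient (over-saving).

dynamically inefficient; MPK ≈ 0.07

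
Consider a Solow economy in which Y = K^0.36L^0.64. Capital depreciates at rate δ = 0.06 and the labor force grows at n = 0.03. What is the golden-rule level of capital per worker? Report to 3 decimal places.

Break-even investment rate: n + δ = 0.03 + 0.06 = 0.09.
Golden rule sets MPK = n+δ: 0.36·k^(0.36−1) = 0.09, so k_gold = (0.36/0.09)^(1/0.64) ≈ 8.7241.

k_gold ≈ 8.724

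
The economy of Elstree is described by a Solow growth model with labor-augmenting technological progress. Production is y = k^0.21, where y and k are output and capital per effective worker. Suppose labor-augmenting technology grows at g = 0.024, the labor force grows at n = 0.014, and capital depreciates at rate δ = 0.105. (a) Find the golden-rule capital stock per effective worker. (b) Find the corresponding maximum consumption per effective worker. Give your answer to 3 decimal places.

(a) k_gold ≈ 1.626; (b) c_gold ≈ 0.875

The effective depreciation rate is n + g + δ = 0.014 + 0.024 + 0.105 = 0.143.
Golden rule sets MPK = n+g+δ: 0.21·k^(0.21−1) = 0.143, so k_gold = (0.21/0.143)^(1/0.79) ≈ 1.6265.
y_gold = 1.6265^0.21 ≈ 1.1075; c_gold = y_gold − 0.143·k_gold ≈ 0.8750.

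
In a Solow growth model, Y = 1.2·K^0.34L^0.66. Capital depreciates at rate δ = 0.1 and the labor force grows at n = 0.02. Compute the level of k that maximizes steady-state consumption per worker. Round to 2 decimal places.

k_gold ≈ 6.39

Break-even investment rate: n + δ = 0.02 + 0.1 = 0.12.
Setting f'(k) = n+δ gives 0.34·1.2·k^(0.34−1) = 0.12, hence k_gold = (0.34·1.2/0.12)^(1/0.66) ≈ 6.3866.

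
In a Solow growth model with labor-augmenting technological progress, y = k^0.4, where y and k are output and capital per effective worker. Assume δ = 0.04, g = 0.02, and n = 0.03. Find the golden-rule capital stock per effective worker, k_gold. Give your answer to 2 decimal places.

Capital per effective worker breaks even when investment replaces (n + g + δ)·k; here n + g + δ = 0.09.
Setting f'(k) = n+g+δ gives 0.4·k^(0.4−1) = 0.09, hence k_gold = (0.4/0.09)^(1/0.6) ≈ 12.0142.

k_gold ≈ 12.01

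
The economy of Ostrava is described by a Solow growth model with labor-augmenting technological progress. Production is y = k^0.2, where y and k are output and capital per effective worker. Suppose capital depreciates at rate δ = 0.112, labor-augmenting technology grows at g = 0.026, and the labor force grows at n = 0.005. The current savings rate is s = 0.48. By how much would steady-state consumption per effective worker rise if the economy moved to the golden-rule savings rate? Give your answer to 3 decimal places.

Capital per effective worker breaks even when investment replaces (n + g + δ)·k; here n + g + δ = 0.143.
Current steady state (s = 0.48): k* = (0.48/0.143)^(1/0.8) ≈ 4.5434, y* = 4.5434^0.2 ≈ 1.3536, c* = (1−0.48)·1.3536 ≈ 0.7038.
Setting f'(k) = n+g+δ gives 0.2·k^(0.2−1) = 0.143, hence k_gold = (0.2/0.143)^(1/0.8) ≈ 1.5210.
y_gold = 1.5210^0.2 ≈ 1.0875, c_gold = y_gold − 0.143·k_gold ≈ 0.8700.
Gain: Δc = 0.8700 − 0.7038 ≈ 0.1661.

Δc ≈ 0.166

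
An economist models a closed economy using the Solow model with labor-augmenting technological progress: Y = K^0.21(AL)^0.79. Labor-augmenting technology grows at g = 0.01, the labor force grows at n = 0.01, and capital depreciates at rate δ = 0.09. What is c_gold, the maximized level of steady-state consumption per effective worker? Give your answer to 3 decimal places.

c_gold ≈ 0.938

Capital per effective worker breaks even when investment replaces (n + g + δ)·k; here n + g + δ = 0.11.
Setting f'(k) = n+g+δ gives 0.21·k^(0.21−1) = 0.11, hence k_gold = (0.21/0.11)^(1/0.79) ≈ 2.2671.
y_gold = 2.2671^0.21 ≈ 1.1875.
c_gold = y_gold − (n+g+δ)·k_gold = 1.1875 − 0.11·2.2671 ≈ 0.9382.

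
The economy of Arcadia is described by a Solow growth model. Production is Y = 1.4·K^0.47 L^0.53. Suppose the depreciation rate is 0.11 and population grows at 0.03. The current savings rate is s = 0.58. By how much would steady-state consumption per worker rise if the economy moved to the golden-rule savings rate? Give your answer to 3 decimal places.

Break-even investment rate: n + δ = 0.03 + 0.11 = 0.14.
Current steady state (s = 0.58): k* = (0.58·1.4/0.14)^(1/0.53) ≈ 27.5696, y* = 1.4·27.5696^0.47 ≈ 6.6547, c* = (1−0.58)·6.6547 ≈ 2.7950.
Setting f'(k) = n+δ gives 0.47·1.4·k^(0.47−1) = 0.14, hence k_gold = (0.47·1.4/0.14)^(1/0.53) ≈ 18.5400.
y_gold = 1.4·18.5400^0.47 ≈ 5.5225, c_gold = y_gold − 0.14·k_gold ≈ 2.9269.
Gain: Δc = 2.9269 − 2.7950 ≈ 0.1320.

Δc ≈ 0.132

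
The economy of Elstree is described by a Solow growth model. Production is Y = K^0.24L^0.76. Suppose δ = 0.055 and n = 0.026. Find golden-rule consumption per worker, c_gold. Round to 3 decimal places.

c_gold ≈ 1.071

Break-even investment rate: n + δ = 0.026 + 0.055 = 0.081.
At the golden rule the marginal product of capital equals n+δ: 0.24·k^(0.24−1) = 0.081. Solving, k_gold = (0.24/0.081)^(1/0.76) ≈ 4.1753.
y_gold = 4.1753^0.24 ≈ 1.4092.
c_gold = y_gold − (n+δ)·k_gold = 1.4092 − 0.081·4.1753 ≈ 1.0710.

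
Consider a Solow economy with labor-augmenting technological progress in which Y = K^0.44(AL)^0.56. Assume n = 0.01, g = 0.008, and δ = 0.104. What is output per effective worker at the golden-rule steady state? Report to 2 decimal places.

The effective depreciation rate is n + g + δ = 0.01 + 0.008 + 0.104 = 0.122.
At the golden rule the marginal product of capital equals n+g+δ: 0.44·k^(0.44−1) = 0.122. Solving, k_gold = (0.44/0.122)^(1/0.56) ≈ 9.8812.
Output: y_gold = k_gold^0.44 = 9.8812^0.44 ≈ 2.7398.

y_gold ≈ 2.74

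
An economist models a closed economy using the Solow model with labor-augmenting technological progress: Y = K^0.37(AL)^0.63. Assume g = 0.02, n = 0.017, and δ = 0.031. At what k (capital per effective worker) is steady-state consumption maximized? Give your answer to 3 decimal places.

The effective depreciation rate is n + g + δ = 0.017 + 0.02 + 0.031 = 0.068.
Setting f'(k) = n+g+δ gives 0.37·k^(0.37−1) = 0.068, hence k_gold = (0.37/0.068)^(1/0.63) ≈ 14.7152.

k_gold ≈ 14.715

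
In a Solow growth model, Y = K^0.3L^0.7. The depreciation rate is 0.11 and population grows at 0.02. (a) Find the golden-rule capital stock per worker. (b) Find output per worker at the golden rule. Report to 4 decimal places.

(a) k_gold ≈ 3.3024; (b) y_gold ≈ 1.4310

The effective depreciation rate is n + δ = 0.02 + 0.11 = 0.13.
Maximizing c = f(k) − (n+δ)·k gives f'(k) = n+δ, i.e. 0.3·k^(0.3−1) = 0.13, so k_gold = (0.3/0.13)^(1/0.7) ≈ 3.3024.
y_gold = 3.3024^0.3 ≈ 1.4310.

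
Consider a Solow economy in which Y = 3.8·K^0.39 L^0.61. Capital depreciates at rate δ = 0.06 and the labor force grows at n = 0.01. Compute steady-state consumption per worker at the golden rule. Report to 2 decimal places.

Break-even investment rate: n + δ = 0.01 + 0.06 = 0.07.
At the golden rule the marginal product of capital equals n+δ: 0.39·3.8·k^(0.39−1) = 0.07. Solving, k_gold = (0.39·3.8/0.07)^(1/0.61) ≈ 149.0599.
y_gold = 3.8·149.0599^0.39 ≈ 26.7543.
c_gold = y_gold − (n+δ)·k_gold = 26.7543 − 0.07·149.0599 ≈ 16.3202.

c_gold ≈ 16.32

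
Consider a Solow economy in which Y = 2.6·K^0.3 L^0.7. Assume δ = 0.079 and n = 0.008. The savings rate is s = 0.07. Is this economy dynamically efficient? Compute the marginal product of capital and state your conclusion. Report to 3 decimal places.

Break-even investment rate: n + δ = 0.008 + 0.079 = 0.087.
Steady-state k*: s·A·k^0.3 = 0.087·k gives k* = (0.07·2.6/0.087)^(1/0.7) ≈ 2.8703.
MPK = 0.3·2.6·2.8703^(-0.7) ≈ 0.3729.
MPK > n+δ = 0.087, so the economy is dynamically efficient (under-saving).

dynamically efficient; MPK ≈ 0.373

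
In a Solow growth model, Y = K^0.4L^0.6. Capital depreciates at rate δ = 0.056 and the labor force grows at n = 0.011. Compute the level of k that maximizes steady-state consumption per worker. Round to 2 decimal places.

k_gold ≈ 19.65

The effective depreciation rate is n + δ = 0.011 + 0.056 = 0.067.
Golden rule sets MPK = n+δ: 0.4·k^(0.4−1) = 0.067, so k_gold = (0.4/0.067)^(1/0.6) ≈ 19.6476.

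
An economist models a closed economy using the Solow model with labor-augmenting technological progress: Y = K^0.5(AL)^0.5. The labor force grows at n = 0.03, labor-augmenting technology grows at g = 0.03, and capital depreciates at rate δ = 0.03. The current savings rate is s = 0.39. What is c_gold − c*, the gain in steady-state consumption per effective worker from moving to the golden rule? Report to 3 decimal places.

Δc ≈ 0.134

Capital per effective worker breaks even when investment replaces (n + g + δ)·k; here n + g + δ = 0.09.
Current steady state (s = 0.39): k* = (0.39/0.09)^(1/0.5) ≈ 18.7778, y* = 18.7778^0.5 ≈ 4.3333, c* = (1−0.39)·4.3333 ≈ 2.6433.
Setting f'(k) = n+g+δ gives 0.5·k^(0.5−1) = 0.09, hence k_gold = (0.5/0.09)^(1/0.5) ≈ 30.8642.
y_gold = 30.8642^0.5 ≈ 5.5556, c_gold = y_gold − 0.09·k_gold ≈ 2.7778.
Gain: Δc = 2.7778 − 2.6433 ≈ 0.1344.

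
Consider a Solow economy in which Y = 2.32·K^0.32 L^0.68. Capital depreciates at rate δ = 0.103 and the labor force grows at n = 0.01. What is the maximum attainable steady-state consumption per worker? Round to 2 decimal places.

c_gold ≈ 3.83

The effective depreciation rate is n + δ = 0.01 + 0.103 = 0.113.
At the golden rule the marginal product of capital equals n+δ: 0.32·2.32·k^(0.32−1) = 0.113. Solving, k_gold = (0.32·2.32/0.113)^(1/0.68) ≈ 15.9328.
y_gold = 2.32·15.9328^0.32 ≈ 5.6263.
c_gold = y_gold − (n+δ)·k_gold = 5.6263 − 0.113·15.9328 ≈ 3.8259.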